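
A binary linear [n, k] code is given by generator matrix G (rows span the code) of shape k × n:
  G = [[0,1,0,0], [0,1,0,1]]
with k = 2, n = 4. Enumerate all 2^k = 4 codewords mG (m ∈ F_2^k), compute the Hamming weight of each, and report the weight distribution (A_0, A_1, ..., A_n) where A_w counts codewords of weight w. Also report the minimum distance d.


Weight distribution: A_0 = 1, A_1 = 2, A_2 = 1. Minimum distance d = 1.

Enumerate all 2^2 = 4 messages m ∈ F_2^2.
For each, compute codeword c = mG in F_2^4, then tally its weight.
  m = 00 → c = 0000, weight = 0.
  m = 10 → c = 0100, weight = 1.
  m = 01 → c = 0101, weight = 2.
  m = 11 → c = 0001, weight = 1.
Tally weights:
  weight 0: 1 codewords.
  weight 1: 2 codewords.
  weight 2: 1 codewords.
Minimum distance d = smallest w > 0 with A_w > 0 = 1.
Sanity: Σ A_w = 4 = 2^2 = 4 ✓.


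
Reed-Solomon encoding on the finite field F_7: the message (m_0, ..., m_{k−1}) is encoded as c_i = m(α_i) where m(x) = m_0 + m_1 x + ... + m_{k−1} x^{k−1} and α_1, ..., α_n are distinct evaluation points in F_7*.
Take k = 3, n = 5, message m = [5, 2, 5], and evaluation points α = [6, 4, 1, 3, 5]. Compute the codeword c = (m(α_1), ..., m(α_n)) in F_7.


c = [1, 2, 5, 0, 0]

Message polynomial: m(x) = 5 + 2·x + 5·x^2 (mod 7).
For each evaluation point α_i, compute m(α_i) mod 7:
  α_1 = 6: Horner steps 5 → 4 → 1, so m(6) = 1.
  α_2 = 4: Horner steps 5 → 1 → 2, so m(4) = 2.
  α_3 = 1: Horner steps 5 → 0 → 5, so m(1) = 5.
  α_4 = 3: Horner steps 5 → 3 → 0, so m(3) = 0.
  α_5 = 5: Horner steps 5 → 6 → 0, so m(5) = 0.
Codeword c = [1, 2, 5, 0, 0] ∈ F_7^5.


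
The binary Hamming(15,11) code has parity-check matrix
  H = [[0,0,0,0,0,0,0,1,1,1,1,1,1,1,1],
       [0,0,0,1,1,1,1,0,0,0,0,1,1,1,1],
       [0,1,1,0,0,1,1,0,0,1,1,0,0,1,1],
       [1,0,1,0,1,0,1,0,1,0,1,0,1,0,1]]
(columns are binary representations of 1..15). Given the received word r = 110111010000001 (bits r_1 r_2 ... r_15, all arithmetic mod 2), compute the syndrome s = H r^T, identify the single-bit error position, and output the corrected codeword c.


s = (0, 0, 1, 1)^T, error position = 3, corrected codeword c = 111111010000001

Compute s = H r^T mod 2 one row at a time:
  s_1 = 1 + 0 + 0 + 0 + 0 + 0 + 0 + 1 = 2 ≡ 0 (mod 2).
  s_2 = 1 + 1 + 1 + 0 + 0 + 0 + 0 + 1 = 4 ≡ 0 (mod 2).
  s_3 = 1 + 0 + 1 + 0 + 0 + 0 + 0 + 1 = 3 ≡ 1 (mod 2).
  s_4 = 1 + 0 + 1 + 0 + 0 + 0 + 0 + 1 = 3 ≡ 1 (mod 2).
s = (0, 0, 1, 1)^T — this equals column 3 of H (binary 0011), so error is at position 3.
Correct: flip bit 3 of r = 110111010000001 to get c = 111111010000001.


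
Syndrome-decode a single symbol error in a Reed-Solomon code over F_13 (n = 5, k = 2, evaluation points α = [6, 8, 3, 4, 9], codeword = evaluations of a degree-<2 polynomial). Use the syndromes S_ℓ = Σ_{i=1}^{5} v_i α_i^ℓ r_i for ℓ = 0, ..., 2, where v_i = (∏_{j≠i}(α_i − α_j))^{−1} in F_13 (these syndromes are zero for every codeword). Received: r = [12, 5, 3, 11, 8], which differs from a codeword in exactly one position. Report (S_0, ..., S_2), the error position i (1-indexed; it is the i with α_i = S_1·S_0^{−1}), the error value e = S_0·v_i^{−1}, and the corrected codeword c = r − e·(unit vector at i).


S = (8, 6, 11), error at position 4, error magnitude e = 5, c = [12, 5, 3, 6, 8].

Step 1: column multipliers v_i = (∏_{j≠i}(α_i − α_j))^{−1} mod 13.
  i = 1 (α = 6): (6−8)(6−3)(6−4)(6−9) = (−2)·3·2·(−3) = 36 ≡ 10, so v_1 = 10^{−1} = 4 (mod 13).
  i = 2 (α = 8): (8−6)(8−3)(8−4)(8−9) = 2·5·4·(−1) = −40 ≡ 12, so v_2 = 12^{−1} = 12 (mod 13).
  i = 3 (α = 3): (3−6)(3−8)(3−4)(3−9) = (−3)·(−5)·(−1)·(−6) = 90 ≡ 12, so v_3 = 12^{−1} = 12 (mod 13).
  i = 4 (α = 4): (4−6)(4−8)(4−3)(4−9) = (−2)·(−4)·1·(−5) = −40 ≡ 12, so v_4 = 12^{−1} = 12 (mod 13).
  i = 5 (α = 9): (9−6)(9−8)(9−3)(9−4) = 3·1·6·5 = 90 ≡ 12, so v_5 = 12^{−1} = 12 (mod 13).
  v = [4, 12, 12, 12, 12].
Step 2: syndromes of r = [12, 5, 3, 11, 8] (all sums mod 13).
  S_0 = Σ v_i r_i = 4·12 + 12·5 + 12·3 + 12·11 + 12·8 = 372 ≡ 8.
  S_1 = Σ v_i α_i r_i = 4·6·12 + 12·8·5 + 12·3·3 + 12·4·11 + 12·9·8 = 2268 ≡ 6.
  α_i^2 mod 13 = [10, 12, 9, 3, 3].
  S_2 = Σ v_i α_i^2 r_i = 4·10·12 + 12·12·5 + 12·9·3 + 12·3·11 + 12·3·8 = 2208 ≡ 11.
  S = (8, 6, 11) ≠ 0, so r is not a codeword (an error is present).
Step 3: locate the error. For a single error e at position i, S_ℓ = v_i·e·α_i^ℓ, so α_err = S_1/S_0.
  S_0^{−1} = 8^{−1} = 5 (mod 13), so α_err = 6·5 = 30 ≡ 4 = α_4. Error position i = 4.
  Consistency check: S_2/S_1 = 11·11 = 121 ≡ 4 = α_err ✓ (single-error assumption holds).
Step 4: error magnitude e = S_0/v_4 = S_0·∏_{j≠4}(α_4 − α_j) = 8·12 = 96 ≡ 5 (mod 13).
Step 5: correct position 4: c_4 = r_4 − e = 11 − 5 ≡ 6 (mod 13). Hence c = [12, 5, 3, 6, 8].
  Check: interpolating c through the α_i gives m(x) = 7 + 3·x (degree < 2) with m(α_i) = c_i for every i, so c is indeed a codeword.


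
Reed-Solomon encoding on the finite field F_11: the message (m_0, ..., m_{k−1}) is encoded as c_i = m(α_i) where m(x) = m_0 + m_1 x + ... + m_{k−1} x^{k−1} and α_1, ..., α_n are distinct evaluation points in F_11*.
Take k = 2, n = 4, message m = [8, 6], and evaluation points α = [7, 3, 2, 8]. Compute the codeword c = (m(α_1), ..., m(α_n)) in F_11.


c = [6, 4, 9, 1]

Message polynomial: m(x) = 8 + 6·x (mod 11).
For each evaluation point α_i, compute m(α_i) mod 11:
  α_1 = 7: Horner steps 6 → 6, so m(7) = 6.
  α_2 = 3: Horner steps 6 → 4, so m(3) = 4.
  α_3 = 2: Horner steps 6 → 9, so m(2) = 9.
  α_4 = 8: Horner steps 6 → 1, so m(8) = 1.
Codeword c = [6, 4, 9, 1] ∈ F_11^4.


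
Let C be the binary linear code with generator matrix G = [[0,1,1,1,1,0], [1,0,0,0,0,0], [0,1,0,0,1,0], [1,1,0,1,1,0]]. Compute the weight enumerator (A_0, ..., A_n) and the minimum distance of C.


Weight distribution: A_0 = 1, A_1 = 3, A_2 = 4, A_3 = 4, A_4 = 3, A_5 = 1. Minimum distance d = 1.

Enumerate all 2^4 = 16 messages m ∈ F_2^4.
For each, compute codeword c = mG in F_2^6, then tally its weight.
  m = 0000 → c = 000000, weight = 0.
  m = 1000 → c = 011110, weight = 4.
  m = 0100 → c = 100000, weight = 1.
  m = 1100 → c = 111110, weight = 5.
  m = 0010 → c = 010010, weight = 2.
  m = 1010 → c = 001100, weight = 2.
  m = 0110 → c = 110010, weight = 3.
  m = 1110 → c = 101100, weight = 3.
  m = 0001 → c = 110110, weight = 4.
  m = 1001 → c = 101000, weight = 2.
  m = 0101 → c = 010110, weight = 3.
  m = 1101 → c = 001000, weight = 1.
  m = 0011 → c = 100100, weight = 2.
  m = 1011 → c = 111010, weight = 4.
  m = 0111 → c = 000100, weight = 1.
  m = 1111 → c = 011010, weight = 3.
Tally weights:
  weight 0: 1 codewords.
  weight 1: 3 codewords.
  weight 2: 4 codewords.
  weight 3: 4 codewords.
  weight 4: 3 codewords.
  weight 5: 1 codewords.
Minimum distance d = smallest w > 0 with A_w > 0 = 1.
Sanity: Σ A_w = 16 = 2^4 = 16 ✓.


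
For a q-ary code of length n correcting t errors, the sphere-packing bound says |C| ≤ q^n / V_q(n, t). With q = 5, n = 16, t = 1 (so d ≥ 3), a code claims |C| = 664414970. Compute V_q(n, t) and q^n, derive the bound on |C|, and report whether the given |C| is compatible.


V_q(n, t) = 65, q^n = 152587890625, Hamming bound = 2347506009, |C| = 664414970 ≤ bound (satisfied).

Step 1: Compute V_q(n, t) = Σ_{j=0}^1 C(n, j) (q−1)^j.
  j = 0: C(16,0)·(4)^0 = 1·1 = 1.
  j = 1: C(16,1)·(4)^1 = 16·4 = 64.
  V_q(n, t) = 1 + 64 = 65.
Step 2: q^n = 5^16 = 152587890625.
Step 3: Hamming bound ⌊q^n / V_q(n,t)⌋ = ⌊152587890625/65⌋ = 2347506009.
Step 4: Compare |C| = 664414970 to 2347506009: satisfied.
The claimed |C| lies below the Hamming bound.


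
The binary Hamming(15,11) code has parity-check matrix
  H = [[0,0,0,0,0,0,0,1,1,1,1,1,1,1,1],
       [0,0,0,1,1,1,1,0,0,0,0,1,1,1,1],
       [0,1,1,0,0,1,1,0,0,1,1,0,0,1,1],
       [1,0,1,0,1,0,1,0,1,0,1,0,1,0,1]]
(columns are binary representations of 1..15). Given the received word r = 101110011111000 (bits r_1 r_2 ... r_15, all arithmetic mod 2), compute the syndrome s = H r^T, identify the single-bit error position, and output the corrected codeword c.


s = (1, 1, 1, 1)^T, error position = 15, corrected codeword c = 101110011111001

Compute s = H r^T mod 2 one row at a time:
  s_1 = 1 + 1 + 1 + 1 + 1 + 0 + 0 + 0 = 5 ≡ 1 (mod 2).
  s_2 = 1 + 1 + 0 + 0 + 1 + 0 + 0 + 0 = 3 ≡ 1 (mod 2).
  s_3 = 0 + 1 + 0 + 0 + 1 + 1 + 0 + 0 = 3 ≡ 1 (mod 2).
  s_4 = 1 + 1 + 1 + 0 + 1 + 1 + 0 + 0 = 5 ≡ 1 (mod 2).
s = (1, 1, 1, 1)^T — this equals column 15 of H (binary 1111), so error is at position 15.
Correct: flip bit 15 of r = 101110011111000 to get c = 101110011111001.


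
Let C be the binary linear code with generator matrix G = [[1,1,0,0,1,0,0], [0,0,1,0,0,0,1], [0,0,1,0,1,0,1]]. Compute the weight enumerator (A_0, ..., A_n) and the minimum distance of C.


Weight distribution: A_0 = 1, A_1 = 1, A_2 = 2, A_3 = 2, A_4 = 1, A_5 = 1. Minimum distance d = 1.

Enumerate all 2^3 = 8 messages m ∈ F_2^3.
For each, compute codeword c = mG in F_2^7, then tally its weight.
  m = 000 → c = 0000000, weight = 0.
  m = 100 → c = 1100100, weight = 3.
  m = 010 → c = 0010001, weight = 2.
  m = 110 → c = 1110101, weight = 5.
  m = 001 → c = 0010101, weight = 3.
  m = 101 → c = 1110001, weight = 4.
  m = 011 → c = 0000100, weight = 1.
  m = 111 → c = 1100000, weight = 2.
Tally weights:
  weight 0: 1 codewords.
  weight 1: 1 codewords.
  weight 2: 2 codewords.
  weight 3: 2 codewords.
  weight 4: 1 codewords.
  weight 5: 1 codewords.
Minimum distance d = smallest w > 0 with A_w > 0 = 1.
Sanity: Σ A_w = 8 = 2^3 = 8 ✓.


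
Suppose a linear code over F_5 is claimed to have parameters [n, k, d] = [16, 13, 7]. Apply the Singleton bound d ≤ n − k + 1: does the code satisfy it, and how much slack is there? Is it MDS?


Singleton RHS = n − k + 1 = 4, slack = -3, bound violated (no such code; not MDS).

Singleton bound: d ≤ n − k + 1.
Here n = 16, k = 13, so n − k + 1 = 4.
Given d = 7, check d ≤ 4: NO.
Slack = (n − k + 1) − d = -3.
The slack is negative: d = 7 exceeds n − k + 1 = 4 by 3, so the Singleton bound is violated and no linear [16, 13, 7]_5 code can exist. In particular it is not MDS (MDS requires d = n − k + 1 exactly).
Description: the claimed parameters are [16, 13, 7]_5; such a code would be impossible (violates the Singleton bound).


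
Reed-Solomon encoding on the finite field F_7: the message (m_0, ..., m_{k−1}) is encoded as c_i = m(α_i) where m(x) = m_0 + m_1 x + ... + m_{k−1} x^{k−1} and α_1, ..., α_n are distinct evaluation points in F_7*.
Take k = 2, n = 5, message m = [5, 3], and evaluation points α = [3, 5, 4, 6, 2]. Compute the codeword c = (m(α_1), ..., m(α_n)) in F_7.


c = [0, 6, 3, 2, 4]

Message polynomial: m(x) = 5 + 3·x (mod 7).
For each evaluation point α_i, compute m(α_i) mod 7:
  α_1 = 3: Horner steps 3 → 0, so m(3) = 0.
  α_2 = 5: Horner steps 3 → 6, so m(5) = 6.
  α_3 = 4: Horner steps 3 → 3, so m(4) = 3.
  α_4 = 6: Horner steps 3 → 2, so m(6) = 2.
  α_5 = 2: Horner steps 3 → 4, so m(2) = 4.
Codeword c = [0, 6, 3, 2, 4] ∈ F_7^5.


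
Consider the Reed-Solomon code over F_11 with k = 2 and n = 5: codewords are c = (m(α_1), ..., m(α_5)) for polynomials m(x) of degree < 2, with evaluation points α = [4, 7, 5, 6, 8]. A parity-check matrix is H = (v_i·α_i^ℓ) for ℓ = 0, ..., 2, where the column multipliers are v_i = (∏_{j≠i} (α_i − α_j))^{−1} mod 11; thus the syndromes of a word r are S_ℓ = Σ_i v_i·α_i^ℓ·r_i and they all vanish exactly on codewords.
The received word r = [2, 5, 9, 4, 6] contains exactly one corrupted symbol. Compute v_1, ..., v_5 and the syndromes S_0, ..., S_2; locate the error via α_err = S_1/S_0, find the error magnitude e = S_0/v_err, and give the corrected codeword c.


S = (10, 6, 8), error at position 3, error magnitude e = 6, c = [2, 5, 3, 4, 6].

Step 1: column multipliers v_i = (∏_{j≠i}(α_i − α_j))^{−1} mod 11.
  i = 1 (α = 4): (4−7)(4−5)(4−6)(4−8) = (−3)·(−1)·(−2)·(−4) = 24 ≡ 2, so v_1 = 2^{−1} = 6 (mod 11).
  i = 2 (α = 7): (7−4)(7−5)(7−6)(7−8) = 3·2·1·(−1) = −6 ≡ 5, so v_2 = 5^{−1} = 9 (mod 11).
  i = 3 (α = 5): (5−4)(5−7)(5−6)(5−8) = 1·(−2)·(−1)·(−3) = −6 ≡ 5, so v_3 = 5^{−1} = 9 (mod 11).
  i = 4 (α = 6): (6−4)(6−7)(6−5)(6−8) = 2·(−1)·1·(−2) = 4 ≡ 4, so v_4 = 4^{−1} = 3 (mod 11).
  i = 5 (α = 8): (8−4)(8−7)(8−5)(8−6) = 4·1·3·2 = 24 ≡ 2, so v_5 = 2^{−1} = 6 (mod 11).
  v = [6, 9, 9, 3, 6].
Step 2: syndromes of r = [2, 5, 9, 4, 6] (all sums mod 11).
  S_0 = Σ v_i r_i = 6·2 + 9·5 + 9·9 + 3·4 + 6·6 = 186 ≡ 10.
  S_1 = Σ v_i α_i r_i = 6·4·2 + 9·7·5 + 9·5·9 + 3·6·4 + 6·8·6 = 1128 ≡ 6.
  α_i^2 mod 11 = [5, 5, 3, 3, 9].
  S_2 = Σ v_i α_i^2 r_i = 6·5·2 + 9·5·5 + 9·3·9 + 3·3·4 + 6·9·6 = 888 ≡ 8.
  S = (10, 6, 8) ≠ 0, so r is not a codeword (an error is present).
Step 3: locate the error. For a single error e at position i, S_ℓ = v_i·e·α_i^ℓ, so α_err = S_1/S_0.
  S_0^{−1} = 10^{−1} = 10 (mod 11), so α_err = 6·10 = 60 ≡ 5 = α_3. Error position i = 3.
  Consistency check: S_2/S_1 = 8·2 = 16 ≡ 5 = α_err ✓ (single-error assumption holds).
Step 4: error magnitude e = S_0/v_3 = S_0·∏_{j≠3}(α_3 − α_j) = 10·5 = 50 ≡ 6 (mod 11).
Step 5: correct position 3: c_3 = r_3 − e = 9 − 6 ≡ 3 (mod 11). Hence c = [2, 5, 3, 4, 6].
  Check: interpolating c through the α_i gives m(x) = 9 + 1·x (degree < 2) with m(α_i) = c_i for every i, so c is indeed a codeword.


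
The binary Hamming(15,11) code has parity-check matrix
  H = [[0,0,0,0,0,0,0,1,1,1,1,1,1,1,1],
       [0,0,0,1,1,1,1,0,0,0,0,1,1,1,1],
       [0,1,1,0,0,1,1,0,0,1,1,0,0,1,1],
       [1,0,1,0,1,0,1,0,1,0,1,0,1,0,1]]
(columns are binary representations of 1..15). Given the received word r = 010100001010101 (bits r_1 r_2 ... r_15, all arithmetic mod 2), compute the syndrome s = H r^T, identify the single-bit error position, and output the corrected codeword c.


s = (0, 1, 1, 0)^T, error position = 6, corrected codeword c = 010101001010101

Compute s = H r^T mod 2 one row at a time:
  s_1 = 0 + 1 + 0 + 1 + 0 + 1 + 0 + 1 = 4 ≡ 0 (mod 2).
  s_2 = 1 + 0 + 0 + 0 + 0 + 1 + 0 + 1 = 3 ≡ 1 (mod 2).
  s_3 = 1 + 0 + 0 + 0 + 0 + 1 + 0 + 1 = 3 ≡ 1 (mod 2).
  s_4 = 0 + 0 + 0 + 0 + 1 + 1 + 1 + 1 = 4 ≡ 0 (mod 2).
s = (0, 1, 1, 0)^T — this equals column 6 of H (binary 0110), so error is at position 6.
Correct: flip bit 6 of r = 010100001010101 to get c = 010101001010101.


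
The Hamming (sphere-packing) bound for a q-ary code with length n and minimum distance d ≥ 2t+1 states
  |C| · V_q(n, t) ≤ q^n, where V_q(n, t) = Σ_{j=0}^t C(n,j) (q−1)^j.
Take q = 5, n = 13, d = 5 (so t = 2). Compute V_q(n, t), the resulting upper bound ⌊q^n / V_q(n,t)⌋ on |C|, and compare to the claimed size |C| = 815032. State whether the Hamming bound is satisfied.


V_q(n, t) = 1301, q^n = 1220703125, Hamming bound = 938280, |C| = 815032 ≤ bound (satisfied).

Step 1: Compute V_q(n, t) = Σ_{j=0}^2 C(n, j) (q−1)^j.
  j = 0: C(13,0)·(4)^0 = 1·1 = 1.
  j = 1: C(13,1)·(4)^1 = 13·4 = 52.
  j = 2: C(13,2)·(4)^2 = 78·16 = 1248.
  V_q(n, t) = 1 + 52 + 1248 = 1301.
Step 2: q^n = 5^13 = 1220703125.
Step 3: Hamming bound ⌊q^n / V_q(n,t)⌋ = ⌊1220703125/1301⌋ = 938280.
Step 4: Compare |C| = 815032 to 938280: satisfied.
The claimed |C| lies below the Hamming bound.


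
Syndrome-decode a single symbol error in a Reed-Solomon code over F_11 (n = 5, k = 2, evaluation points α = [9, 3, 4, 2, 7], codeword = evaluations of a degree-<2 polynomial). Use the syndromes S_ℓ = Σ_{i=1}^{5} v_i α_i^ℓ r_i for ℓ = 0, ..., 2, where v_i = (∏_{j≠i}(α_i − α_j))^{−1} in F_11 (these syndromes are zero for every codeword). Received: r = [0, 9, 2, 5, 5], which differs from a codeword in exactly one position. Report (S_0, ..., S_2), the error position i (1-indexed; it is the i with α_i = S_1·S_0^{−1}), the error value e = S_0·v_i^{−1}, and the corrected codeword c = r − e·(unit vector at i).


S = (2, 3, 10), error at position 5, error magnitude e = 2, c = [0, 9, 2, 5, 3].

Step 1: column multipliers v_i = (∏_{j≠i}(α_i − α_j))^{−1} mod 11.
  i = 1 (α = 9): (9−3)(9−4)(9−2)(9−7) = 6·5·7·2 = 420 ≡ 2, so v_1 = 2^{−1} = 6 (mod 11).
  i = 2 (α = 3): (3−9)(3−4)(3−2)(3−7) = (−6)·(−1)·1·(−4) = −24 ≡ 9, so v_2 = 9^{−1} = 5 (mod 11).
  i = 3 (α = 4): (4−9)(4−3)(4−2)(4−7) = (−5)·1·2·(−3) = 30 ≡ 8, so v_3 = 8^{−1} = 7 (mod 11).
  i = 4 (α = 2): (2−9)(2−3)(2−4)(2−7) = (−7)·(−1)·(−2)·(−5) = 70 ≡ 4, so v_4 = 4^{−1} = 3 (mod 11).
  i = 5 (α = 7): (7−9)(7−3)(7−4)(7−2) = (−2)·4·3·5 = −120 ≡ 1, so v_5 = 1^{−1} = 1 (mod 11).
  v = [6, 5, 7, 3, 1].
Step 2: syndromes of r = [0, 9, 2, 5, 5] (all sums mod 11).
  S_0 = Σ v_i r_i = 6·0 + 5·9 + 7·2 + 3·5 + 1·5 = 79 ≡ 2.
  S_1 = Σ v_i α_i r_i = 6·9·0 + 5·3·9 + 7·4·2 + 3·2·5 + 1·7·5 = 256 ≡ 3.
  α_i^2 mod 11 = [4, 9, 5, 4, 5].
  S_2 = Σ v_i α_i^2 r_i = 6·4·0 + 5·9·9 + 7·5·2 + 3·4·5 + 1·5·5 = 560 ≡ 10.
  S = (2, 3, 10) ≠ 0, so r is not a codeword (an error is present).
Step 3: locate the error. For a single error e at position i, S_ℓ = v_i·e·α_i^ℓ, so α_err = S_1/S_0.
  S_0^{−1} = 2^{−1} = 6 (mod 11), so α_err = 3·6 = 18 ≡ 7 = α_5. Error position i = 5.
  Consistency check: S_2/S_1 = 10·4 = 40 ≡ 7 = α_err ✓ (single-error assumption holds).
Step 4: error magnitude e = S_0/v_5 = S_0·∏_{j≠5}(α_5 − α_j) = 2·1 = 2 ≡ 2 (mod 11).
Step 5: correct position 5: c_5 = r_5 − e = 5 − 2 ≡ 3 (mod 11). Hence c = [0, 9, 2, 5, 3].
  Check: interpolating c through the α_i gives m(x) = 8 + 4·x (degree < 2) with m(α_i) = c_i for every i, so c is indeed a codeword.


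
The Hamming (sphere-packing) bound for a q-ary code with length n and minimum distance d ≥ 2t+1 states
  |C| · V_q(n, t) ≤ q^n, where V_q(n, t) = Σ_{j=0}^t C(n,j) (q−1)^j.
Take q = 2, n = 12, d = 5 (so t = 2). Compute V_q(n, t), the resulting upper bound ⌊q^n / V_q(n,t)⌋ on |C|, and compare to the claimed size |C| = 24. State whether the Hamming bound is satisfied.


V_q(n, t) = 79, q^n = 4096, Hamming bound = 51, |C| = 24 ≤ bound (satisfied).

Step 1: Compute V_q(n, t) = Σ_{j=0}^2 C(n, j) (q−1)^j.
  j = 0: C(12,0)·(1)^0 = 1·1 = 1.
  j = 1: C(12,1)·(1)^1 = 12·1 = 12.
  j = 2: C(12,2)·(1)^2 = 66·1 = 66.
  V_q(n, t) = 1 + 12 + 66 = 79.
Step 2: q^n = 2^12 = 4096.
Step 3: Hamming bound ⌊q^n / V_q(n,t)⌋ = ⌊4096/79⌋ = 51.
Step 4: Compare |C| = 24 to 51: satisfied.
The claimed |C| lies below the Hamming bound.


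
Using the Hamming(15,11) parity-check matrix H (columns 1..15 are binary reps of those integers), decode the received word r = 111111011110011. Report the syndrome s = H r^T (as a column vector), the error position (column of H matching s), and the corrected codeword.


s = (0, 1, 1, 0)^T, error position = 6, corrected codeword c = 111110011110011

Compute s = H r^T mod 2 one row at a time:
  s_1 = 1 + 1 + 1 + 1 + 0 + 0 + 1 + 1 = 6 ≡ 0 (mod 2).
  s_2 = 1 + 1 + 1 + 0 + 0 + 0 + 1 + 1 = 5 ≡ 1 (mod 2).
  s_3 = 1 + 1 + 1 + 0 + 1 + 1 + 1 + 1 = 7 ≡ 1 (mod 2).
  s_4 = 1 + 1 + 1 + 0 + 1 + 1 + 0 + 1 = 6 ≡ 0 (mod 2).
s = (0, 1, 1, 0)^T — this equals column 6 of H (binary 0110), so error is at position 6.
Correct: flip bit 6 of r = 111111011110011 to get c = 111110011110011.


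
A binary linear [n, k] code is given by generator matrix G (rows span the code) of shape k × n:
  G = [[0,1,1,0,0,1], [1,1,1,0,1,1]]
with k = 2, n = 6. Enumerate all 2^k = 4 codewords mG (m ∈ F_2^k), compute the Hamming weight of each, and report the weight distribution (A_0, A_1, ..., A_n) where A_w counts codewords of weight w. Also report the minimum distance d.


Weight distribution: A_0 = 1, A_2 = 1, A_3 = 1, A_5 = 1. Minimum distance d = 2.

Enumerate all 2^2 = 4 messages m ∈ F_2^2.
For each, compute codeword c = mG in F_2^6, then tally its weight.
  m = 00 → c = 000000, weight = 0.
  m = 10 → c = 011001, weight = 3.
  m = 01 → c = 111011, weight = 5.
  m = 11 → c = 100010, weight = 2.
Tally weights:
  weight 0: 1 codewords.
  weight 2: 1 codewords.
  weight 3: 1 codewords.
  weight 5: 1 codewords.
Minimum distance d = smallest w > 0 with A_w > 0 = 2.
Sanity: Σ A_w = 4 = 2^2 = 4 ✓.


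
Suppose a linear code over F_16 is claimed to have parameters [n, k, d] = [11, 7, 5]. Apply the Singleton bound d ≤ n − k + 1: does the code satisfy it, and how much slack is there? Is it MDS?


Singleton RHS = n − k + 1 = 5, slack = 0, bound satisfied, MDS.

Singleton bound: d ≤ n − k + 1.
Here n = 11, k = 7, so n − k + 1 = 5.
Given d = 5, check d ≤ 5: YES.
Slack = (n − k + 1) − d = 0.
The code is MDS (slack = 0).
Description: the claimed parameters are [11, 7, 5]_16; such a code would be MDS (meets Singleton bound).


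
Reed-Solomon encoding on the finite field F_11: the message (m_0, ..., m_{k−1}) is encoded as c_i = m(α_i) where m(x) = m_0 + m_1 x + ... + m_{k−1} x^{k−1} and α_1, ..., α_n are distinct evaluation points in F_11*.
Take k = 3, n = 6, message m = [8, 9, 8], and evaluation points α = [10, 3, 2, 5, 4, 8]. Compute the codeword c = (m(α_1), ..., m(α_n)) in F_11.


c = [7, 8, 3, 0, 7, 9]

Message polynomial: m(x) = 8 + 9·x + 8·x^2 (mod 11).
For each evaluation point α_i, compute m(α_i) mod 11:
  α_1 = 10: Horner steps 8 → 1 → 7, so m(10) = 7.
  α_2 = 3: Horner steps 8 → 0 → 8, so m(3) = 8.
  α_3 = 2: Horner steps 8 → 3 → 3, so m(2) = 3.
  α_4 = 5: Horner steps 8 → 5 → 0, so m(5) = 0.
  α_5 = 4: Horner steps 8 → 8 → 7, so m(4) = 7.
  α_6 = 8: Horner steps 8 → 7 → 9, so m(8) = 9.
Codeword c = [7, 8, 3, 0, 7, 9] ∈ F_11^6.


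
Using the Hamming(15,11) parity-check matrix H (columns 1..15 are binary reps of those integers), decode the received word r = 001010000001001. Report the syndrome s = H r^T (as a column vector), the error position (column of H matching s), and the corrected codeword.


s = (0, 1, 0, 1)^T, error position = 5, corrected codeword c = 001000000001001

Compute s = H r^T mod 2 one row at a time:
  s_1 = 0 + 0 + 0 + 0 + 1 + 0 + 0 + 1 = 2 ≡ 0 (mod 2).
  s_2 = 0 + 1 + 0 + 0 + 1 + 0 + 0 + 1 = 3 ≡ 1 (mod 2).
  s_3 = 0 + 1 + 0 + 0 + 0 + 0 + 0 + 1 = 2 ≡ 0 (mod 2).
  s_4 = 0 + 1 + 1 + 0 + 0 + 0 + 0 + 1 = 3 ≡ 1 (mod 2).
s = (0, 1, 0, 1)^T — this equals column 5 of H (binary 0101), so error is at position 5.
Correct: flip bit 5 of r = 001010000001001 to get c = 001000000001001.


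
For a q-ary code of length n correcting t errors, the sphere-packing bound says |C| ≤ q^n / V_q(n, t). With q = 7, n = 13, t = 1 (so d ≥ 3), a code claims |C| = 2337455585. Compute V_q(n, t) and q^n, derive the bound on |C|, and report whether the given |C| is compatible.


V_q(n, t) = 79, q^n = 96889010407, Hamming bound = 1226443169, |C| = 2337455585 > bound (violated).

Step 1: Compute V_q(n, t) = Σ_{j=0}^1 C(n, j) (q−1)^j.
  j = 0: C(13,0)·(6)^0 = 1·1 = 1.
  j = 1: C(13,1)·(6)^1 = 13·6 = 78.
  V_q(n, t) = 1 + 78 = 79.
Step 2: q^n = 7^13 = 96889010407.
Step 3: Hamming bound ⌊q^n / V_q(n,t)⌋ = ⌊96889010407/79⌋ = 1226443169.
Step 4: Compare |C| = 2337455585 to 1226443169: violated.
The claimed |C| lies above the Hamming bound, so no 7-ary code of length 13 with d ≥ 3 can have 2337455585 codewords.


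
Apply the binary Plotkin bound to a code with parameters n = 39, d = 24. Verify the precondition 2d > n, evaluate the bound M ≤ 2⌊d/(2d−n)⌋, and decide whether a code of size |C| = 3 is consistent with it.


Plotkin bound M ≤ 4; given |C| = 3 ≤ bound (satisfied).

Check applicability: 2d = 48, n = 39.
2d − n = 9 > 0, so Plotkin applies.
Compute d/(2d−n) = 24/9 ≈ 2.6667.
⌊d/(2d−n)⌋ = 2.
Plotkin bound: M ≤ 2·2 = 4.
Given |C| = 3, check: satisfied.
This |C| is below the Plotkin bound.


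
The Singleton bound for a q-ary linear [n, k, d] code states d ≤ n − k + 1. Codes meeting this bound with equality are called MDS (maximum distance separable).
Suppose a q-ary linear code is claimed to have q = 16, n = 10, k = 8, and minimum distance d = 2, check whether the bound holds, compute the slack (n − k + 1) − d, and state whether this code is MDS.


Singleton RHS = n − k + 1 = 3, slack = 1, bound satisfied, not MDS.

Singleton bound: d ≤ n − k + 1.
Here n = 10, k = 8, so n − k + 1 = 3.
Given d = 2, check d ≤ 3: YES.
Slack = (n − k + 1) − d = 1.
The code is NOT MDS (slack = 1 > 0).
Description: the claimed parameters are [10, 8, 2]_16; such a code would be non-MDS.


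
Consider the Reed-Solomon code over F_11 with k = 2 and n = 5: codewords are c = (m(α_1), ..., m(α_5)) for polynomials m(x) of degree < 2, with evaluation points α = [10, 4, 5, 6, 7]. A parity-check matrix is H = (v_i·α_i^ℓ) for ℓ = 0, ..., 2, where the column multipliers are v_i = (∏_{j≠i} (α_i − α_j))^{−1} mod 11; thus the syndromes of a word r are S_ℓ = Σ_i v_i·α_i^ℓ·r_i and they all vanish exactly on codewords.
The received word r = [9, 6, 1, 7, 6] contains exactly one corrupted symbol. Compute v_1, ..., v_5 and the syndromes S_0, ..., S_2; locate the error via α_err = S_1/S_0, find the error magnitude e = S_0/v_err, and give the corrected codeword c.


S = (1, 7, 5), error at position 5, error magnitude e = 4, c = [9, 6, 1, 7, 2].

Step 1: column multipliers v_i = (∏_{j≠i}(α_i − α_j))^{−1} mod 11.
  i = 1 (α = 10): (10−4)(10−5)(10−6)(10−7) = 6·5·4·3 = 360 ≡ 8, so v_1 = 8^{−1} = 7 (mod 11).
  i = 2 (α = 4): (4−10)(4−5)(4−6)(4−7) = (−6)·(−1)·(−2)·(−3) = 36 ≡ 3, so v_2 = 3^{−1} = 4 (mod 11).
  i = 3 (α = 5): (5−10)(5−4)(5−6)(5−7) = (−5)·1·(−1)·(−2) = −10 ≡ 1, so v_3 = 1^{−1} = 1 (mod 11).
  i = 4 (α = 6): (6−10)(6−4)(6−5)(6−7) = (−4)·2·1·(−1) = 8 ≡ 8, so v_4 = 8^{−1} = 7 (mod 11).
  i = 5 (α = 7): (7−10)(7−4)(7−5)(7−6) = (−3)·3·2·1 = −18 ≡ 4, so v_5 = 4^{−1} = 3 (mod 11).
  v = [7, 4, 1, 7, 3].
Step 2: syndromes of r = [9, 6, 1, 7, 6] (all sums mod 11).
  S_0 = Σ v_i r_i = 7·9 + 4·6 + 1·1 + 7·7 + 3·6 = 155 ≡ 1.
  S_1 = Σ v_i α_i r_i = 7·10·9 + 4·4·6 + 1·5·1 + 7·6·7 + 3·7·6 = 1151 ≡ 7.
  α_i^2 mod 11 = [1, 5, 3, 3, 5].
  S_2 = Σ v_i α_i^2 r_i = 7·1·9 + 4·5·6 + 1·3·1 + 7·3·7 + 3·5·6 = 423 ≡ 5.
  S = (1, 7, 5) ≠ 0, so r is not a codeword (an error is present).
Step 3: locate the error. For a single error e at position i, S_ℓ = v_i·e·α_i^ℓ, so α_err = S_1/S_0.
  S_0^{−1} = 1^{−1} = 1 (mod 11), so α_err = 7·1 = 7 ≡ 7 = α_5. Error position i = 5.
  Consistency check: S_2/S_1 = 5·8 = 40 ≡ 7 = α_err ✓ (single-error assumption holds).
Step 4: error magnitude e = S_0/v_5 = S_0·∏_{j≠5}(α_5 − α_j) = 1·4 = 4 ≡ 4 (mod 11).
Step 5: correct position 5: c_5 = r_5 − e = 6 − 4 ≡ 2 (mod 11). Hence c = [9, 6, 1, 7, 2].
  Check: interpolating c through the α_i gives m(x) = 4 + 6·x (degree < 2) with m(α_i) = c_i for every i, so c is indeed a codeword.


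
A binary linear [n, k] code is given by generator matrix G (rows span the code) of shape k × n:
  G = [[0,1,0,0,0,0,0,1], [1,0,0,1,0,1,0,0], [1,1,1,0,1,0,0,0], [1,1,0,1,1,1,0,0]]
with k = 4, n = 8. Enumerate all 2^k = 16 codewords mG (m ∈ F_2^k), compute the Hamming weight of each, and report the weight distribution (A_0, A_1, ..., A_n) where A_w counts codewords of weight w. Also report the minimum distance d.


Weight distribution: A_0 = 1, A_2 = 4, A_3 = 2, A_4 = 3, A_5 = 6. Minimum distance d = 2.

Enumerate all 2^4 = 16 messages m ∈ F_2^4.
For each, compute codeword c = mG in F_2^8, then tally its weight.
  m = 0000 → c = 00000000, weight = 0.
  m = 1000 → c = 01000001, weight = 2.
  m = 0100 → c = 10010100, weight = 3.
  m = 1100 → c = 11010101, weight = 5.
  m = 0010 → c = 11101000, weight = 4.
  m = 1010 → c = 10101001, weight = 4.
  m = 0110 → c = 01111100, weight = 5.
  m = 1110 → c = 00111101, weight = 5.
  m = 0001 → c = 11011100, weight = 5.
  m = 1001 → c = 10011101, weight = 5.
  m = 0101 → c = 01001000, weight = 2.
  m = 1101 → c = 00001001, weight = 2.
  m = 0011 → c = 00110100, weight = 3.
  m = 1011 → c = 01110101, weight = 5.
  m = 0111 → c = 10100000, weight = 2.
  m = 1111 → c = 11100001, weight = 4.
Tally weights:
  weight 0: 1 codewords.
  weight 2: 4 codewords.
  weight 3: 2 codewords.
  weight 4: 3 codewords.
  weight 5: 6 codewords.
Minimum distance d = smallest w > 0 with A_w > 0 = 2.
Sanity: Σ A_w = 16 = 2^4 = 16 ✓.


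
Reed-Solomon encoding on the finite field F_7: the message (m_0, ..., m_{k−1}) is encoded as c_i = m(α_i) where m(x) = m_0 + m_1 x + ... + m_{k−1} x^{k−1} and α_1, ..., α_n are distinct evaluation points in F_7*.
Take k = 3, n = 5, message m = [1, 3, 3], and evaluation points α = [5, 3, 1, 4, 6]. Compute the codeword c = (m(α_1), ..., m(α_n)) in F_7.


c = [0, 2, 0, 5, 1]

Message polynomial: m(x) = 1 + 3·x + 3·x^2 (mod 7).
For each evaluation point α_i, compute m(α_i) mod 7:
  α_1 = 5: Horner steps 3 → 4 → 0, so m(5) = 0.
  α_2 = 3: Horner steps 3 → 5 → 2, so m(3) = 2.
  α_3 = 1: Horner steps 3 → 6 → 0, so m(1) = 0.
  α_4 = 4: Horner steps 3 → 1 → 5, so m(4) = 5.
  α_5 = 6: Horner steps 3 → 0 → 1, so m(6) = 1.
Codeword c = [0, 2, 0, 5, 1] ∈ F_7^5.


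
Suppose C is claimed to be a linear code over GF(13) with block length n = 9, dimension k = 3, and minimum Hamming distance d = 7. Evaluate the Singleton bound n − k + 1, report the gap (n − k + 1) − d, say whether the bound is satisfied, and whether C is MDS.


Singleton RHS = n − k + 1 = 7, slack = 0, bound satisfied, MDS.

Singleton bound: d ≤ n − k + 1.
Here n = 9, k = 3, so n − k + 1 = 7.
Given d = 7, check d ≤ 7: YES.
Slack = (n − k + 1) − d = 0.
The code is MDS (slack = 0).
Description: the claimed parameters are [9, 3, 7]_13; such a code would be MDS (meets Singleton bound).


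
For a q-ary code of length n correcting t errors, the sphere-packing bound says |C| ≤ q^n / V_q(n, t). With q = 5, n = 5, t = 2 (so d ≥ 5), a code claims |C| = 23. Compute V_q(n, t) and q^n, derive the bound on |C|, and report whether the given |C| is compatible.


V_q(n, t) = 181, q^n = 3125, Hamming bound = 17, |C| = 23 > bound (violated).

Step 1: Compute V_q(n, t) = Σ_{j=0}^2 C(n, j) (q−1)^j.
  j = 0: C(5,0)·(4)^0 = 1·1 = 1.
  j = 1: C(5,1)·(4)^1 = 5·4 = 20.
  j = 2: C(5,2)·(4)^2 = 10·16 = 160.
  V_q(n, t) = 1 + 20 + 160 = 181.
Step 2: q^n = 5^5 = 3125.
Step 3: Hamming bound ⌊q^n / V_q(n,t)⌋ = ⌊3125/181⌋ = 17.
Step 4: Compare |C| = 23 to 17: violated.
The claimed |C| lies above the Hamming bound, so no 5-ary code of length 5 with d ≥ 5 can have 23 codewords.


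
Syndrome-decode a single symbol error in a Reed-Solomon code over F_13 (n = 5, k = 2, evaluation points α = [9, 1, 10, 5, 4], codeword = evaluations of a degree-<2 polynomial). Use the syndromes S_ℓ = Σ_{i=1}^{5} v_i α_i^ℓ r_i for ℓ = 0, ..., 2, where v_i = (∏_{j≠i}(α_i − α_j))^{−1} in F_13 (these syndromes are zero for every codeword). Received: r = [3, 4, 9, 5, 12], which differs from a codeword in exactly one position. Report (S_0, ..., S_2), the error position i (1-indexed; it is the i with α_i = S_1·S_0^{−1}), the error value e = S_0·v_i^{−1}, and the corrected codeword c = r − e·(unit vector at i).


S = (6, 6, 6), error at position 2, error magnitude e = 10, c = [3, 7, 9, 5, 12].

Step 1: column multipliers v_i = (∏_{j≠i}(α_i − α_j))^{−1} mod 13.
  i = 1 (α = 9): (9−1)(9−10)(9−5)(9−4) = 8·(−1)·4·5 = −160 ≡ 9, so v_1 = 9^{−1} = 3 (mod 13).
  i = 2 (α = 1): (1−9)(1−10)(1−5)(1−4) = (−8)·(−9)·(−4)·(−3) = 864 ≡ 6, so v_2 = 6^{−1} = 11 (mod 13).
  i = 3 (α = 10): (10−9)(10−1)(10−5)(10−4) = 1·9·5·6 = 270 ≡ 10, so v_3 = 10^{−1} = 4 (mod 13).
  i = 4 (α = 5): (5−9)(5−1)(5−10)(5−4) = (−4)·4·(−5)·1 = 80 ≡ 2, so v_4 = 2^{−1} = 7 (mod 13).
  i = 5 (α = 4): (4−9)(4−1)(4−10)(4−5) = (−5)·3·(−6)·(−1) = −90 ≡ 1, so v_5 = 1^{−1} = 1 (mod 13).
  v = [3, 11, 4, 7, 1].
Step 2: syndromes of r = [3, 4, 9, 5, 12] (all sums mod 13).
  S_0 = Σ v_i r_i = 3·3 + 11·4 + 4·9 + 7·5 + 1·12 = 136 ≡ 6.
  S_1 = Σ v_i α_i r_i = 3·9·3 + 11·1·4 + 4·10·9 + 7·5·5 + 1·4·12 = 708 ≡ 6.
  α_i^2 mod 13 = [3, 1, 9, 12, 3].
  S_2 = Σ v_i α_i^2 r_i = 3·3·3 + 11·1·4 + 4·9·9 + 7·12·5 + 1·3·12 = 851 ≡ 6.
  S = (6, 6, 6) ≠ 0, so r is not a codeword (an error is present).
Step 3: locate the error. For a single error e at position i, S_ℓ = v_i·e·α_i^ℓ, so α_err = S_1/S_0.
  S_0^{−1} = 6^{−1} = 11 (mod 13), so α_err = 6·11 = 66 ≡ 1 = α_2. Error position i = 2.
  Consistency check: S_2/S_1 = 6·11 = 66 ≡ 1 = α_err ✓ (single-error assumption holds).
Step 4: error magnitude e = S_0/v_2 = S_0·∏_{j≠2}(α_2 − α_j) = 6·6 = 36 ≡ 10 (mod 13).
Step 5: correct position 2: c_2 = r_2 − e = 4 − 10 ≡ 7 (mod 13). Hence c = [3, 7, 9, 5, 12].
  Check: interpolating c through the α_i gives m(x) = 1 + 6·x (degree < 2) with m(α_i) = c_i for every i, so c is indeed a codeword.


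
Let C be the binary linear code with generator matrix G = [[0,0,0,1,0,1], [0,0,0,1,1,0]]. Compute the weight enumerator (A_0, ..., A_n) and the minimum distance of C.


Weight distribution: A_0 = 1, A_2 = 3. Minimum distance d = 2.

Enumerate all 2^2 = 4 messages m ∈ F_2^2.
For each, compute codeword c = mG in F_2^6, then tally its weight.
  m = 00 → c = 000000, weight = 0.
  m = 10 → c = 000101, weight = 2.
  m = 01 → c = 000110, weight = 2.
  m = 11 → c = 000011, weight = 2.
Tally weights:
  weight 0: 1 codewords.
  weight 2: 3 codewords.
Minimum distance d = smallest w > 0 with A_w > 0 = 2.
Sanity: Σ A_w = 4 = 2^2 = 4 ✓.


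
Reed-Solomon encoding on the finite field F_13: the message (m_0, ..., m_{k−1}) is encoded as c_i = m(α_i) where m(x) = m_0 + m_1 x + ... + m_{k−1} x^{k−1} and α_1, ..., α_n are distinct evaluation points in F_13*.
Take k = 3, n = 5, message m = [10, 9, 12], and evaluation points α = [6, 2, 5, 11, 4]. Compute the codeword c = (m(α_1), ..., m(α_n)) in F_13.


c = [2, 11, 4, 1, 4]

Message polynomial: m(x) = 10 + 9·x + 12·x^2 (mod 13).
For each evaluation point α_i, compute m(α_i) mod 13:
  α_1 = 6: Horner steps 12 → 3 → 2, so m(6) = 2.
  α_2 = 2: Horner steps 12 → 7 → 11, so m(2) = 11.
  α_3 = 5: Horner steps 12 → 4 → 4, so m(5) = 4.
  α_4 = 11: Horner steps 12 → 11 → 1, so m(11) = 1.
  α_5 = 4: Horner steps 12 → 5 → 4, so m(4) = 4.
Codeword c = [2, 11, 4, 1, 4] ∈ F_13^5.


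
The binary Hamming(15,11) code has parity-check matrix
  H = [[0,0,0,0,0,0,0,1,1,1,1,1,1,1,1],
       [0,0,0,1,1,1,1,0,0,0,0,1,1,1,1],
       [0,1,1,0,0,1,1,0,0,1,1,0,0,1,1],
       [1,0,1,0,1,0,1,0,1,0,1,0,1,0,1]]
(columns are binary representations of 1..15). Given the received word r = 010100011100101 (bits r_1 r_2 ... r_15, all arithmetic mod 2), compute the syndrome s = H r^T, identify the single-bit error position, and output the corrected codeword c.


s = (1, 1, 1, 1)^T, error position = 15, corrected codeword c = 010100011100100

Compute s = H r^T mod 2 one row at a time:
  s_1 = 1 + 1 + 1 + 0 + 0 + 1 + 0 + 1 = 5 ≡ 1 (mod 2).
  s_2 = 1 + 0 + 0 + 0 + 0 + 1 + 0 + 1 = 3 ≡ 1 (mod 2).
  s_3 = 1 + 0 + 0 + 0 + 1 + 0 + 0 + 1 = 3 ≡ 1 (mod 2).
  s_4 = 0 + 0 + 0 + 0 + 1 + 0 + 1 + 1 = 3 ≡ 1 (mod 2).
s = (1, 1, 1, 1)^T — this equals column 15 of H (binary 1111), so error is at position 15.
Correct: flip bit 15 of r = 010100011100101 to get c = 010100011100100.


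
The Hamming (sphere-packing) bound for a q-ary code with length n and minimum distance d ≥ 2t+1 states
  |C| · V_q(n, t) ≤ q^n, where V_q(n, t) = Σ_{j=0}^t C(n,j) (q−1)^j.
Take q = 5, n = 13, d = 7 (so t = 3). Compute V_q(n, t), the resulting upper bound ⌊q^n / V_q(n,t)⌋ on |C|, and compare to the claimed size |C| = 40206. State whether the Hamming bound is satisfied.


V_q(n, t) = 19605, q^n = 1220703125, Hamming bound = 62264, |C| = 40206 ≤ bound (satisfied).

Step 1: Compute V_q(n, t) = Σ_{j=0}^3 C(n, j) (q−1)^j.
  j = 0: C(13,0)·(4)^0 = 1·1 = 1.
  j = 1: C(13,1)·(4)^1 = 13·4 = 52.
  j = 2: C(13,2)·(4)^2 = 78·16 = 1248.
  j = 3: C(13,3)·(4)^3 = 286·64 = 18304.
  V_q(n, t) = 1 + 52 + 1248 + 18304 = 19605.
Step 2: q^n = 5^13 = 1220703125.
Step 3: Hamming bound ⌊q^n / V_q(n,t)⌋ = ⌊1220703125/19605⌋ = 62264.
Step 4: Compare |C| = 40206 to 62264: satisfied.
The claimed |C| lies below the Hamming bound.


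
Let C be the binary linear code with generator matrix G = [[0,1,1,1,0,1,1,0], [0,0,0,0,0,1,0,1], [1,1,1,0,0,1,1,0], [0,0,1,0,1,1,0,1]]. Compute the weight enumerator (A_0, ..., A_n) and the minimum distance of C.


Weight distribution: A_0 = 1, A_2 = 3, A_4 = 3, A_5 = 8, A_6 = 1. Minimum distance d = 2.

Enumerate all 2^4 = 16 messages m ∈ F_2^4.
For each, compute codeword c = mG in F_2^8, then tally its weight.
  m = 0000 → c = 00000000, weight = 0.
  m = 1000 → c = 01110110, weight = 5.
  m = 0100 → c = 00000101, weight = 2.
  m = 1100 → c = 01110011, weight = 5.
  m = 0010 → c = 11100110, weight = 5.
  m = 1010 → c = 10010000, weight = 2.
  m = 0110 → c = 11100011, weight = 5.
  m = 1110 → c = 10010101, weight = 4.
  m = 0001 → c = 00101101, weight = 4.
  m = 1001 → c = 01011011, weight = 5.
  m = 0101 → c = 00101000, weight = 2.
  m = 1101 → c = 01011110, weight = 5.
  m = 0011 → c = 11001011, weight = 5.
  m = 1011 → c = 10111101, weight = 6.
  m = 0111 → c = 11001110, weight = 5.
  m = 1111 → c = 10111000, weight = 4.
Tally weights:
  weight 0: 1 codewords.
  weight 2: 3 codewords.
  weight 4: 3 codewords.
  weight 5: 8 codewords.
  weight 6: 1 codewords.
Minimum distance d = smallest w > 0 with A_w > 0 = 2.
Sanity: Σ A_w = 16 = 2^4 = 16 ✓.


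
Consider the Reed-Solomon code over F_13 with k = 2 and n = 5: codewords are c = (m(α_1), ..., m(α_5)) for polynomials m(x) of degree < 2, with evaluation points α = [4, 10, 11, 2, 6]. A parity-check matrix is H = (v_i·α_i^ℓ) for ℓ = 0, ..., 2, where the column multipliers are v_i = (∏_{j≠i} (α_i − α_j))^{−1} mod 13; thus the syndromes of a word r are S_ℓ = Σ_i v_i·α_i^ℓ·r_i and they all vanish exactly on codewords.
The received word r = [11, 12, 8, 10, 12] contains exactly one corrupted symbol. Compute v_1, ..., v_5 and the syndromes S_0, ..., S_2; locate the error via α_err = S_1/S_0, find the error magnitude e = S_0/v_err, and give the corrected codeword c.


S = (8, 2, 7), error at position 2, error magnitude e = 11, c = [11, 1, 8, 10, 12].

Step 1: column multipliers v_i = (∏_{j≠i}(α_i − α_j))^{−1} mod 13.
  i = 1 (α = 4): (4−10)(4−11)(4−2)(4−6) = (−6)·(−7)·2·(−2) = −168 ≡ 1, so v_1 = 1^{−1} = 1 (mod 13).
  i = 2 (α = 10): (10−4)(10−11)(10−2)(10−6) = 6·(−1)·8·4 = −192 ≡ 3, so v_2 = 3^{−1} = 9 (mod 13).
  i = 3 (α = 11): (11−4)(11−10)(11−2)(11−6) = 7·1·9·5 = 315 ≡ 3, so v_3 = 3^{−1} = 9 (mod 13).
  i = 4 (α = 2): (2−4)(2−10)(2−11)(2−6) = (−2)·(−8)·(−9)·(−4) = 576 ≡ 4, so v_4 = 4^{−1} = 10 (mod 13).
  i = 5 (α = 6): (6−4)(6−10)(6−11)(6−2) = 2·(−4)·(−5)·4 = 160 ≡ 4, so v_5 = 4^{−1} = 10 (mod 13).
  v = [1, 9, 9, 10, 10].
Step 2: syndromes of r = [11, 12, 8, 10, 12] (all sums mod 13).
  S_0 = Σ v_i r_i = 1·11 + 9·12 + 9·8 + 10·10 + 10·12 = 411 ≡ 8.
  S_1 = Σ v_i α_i r_i = 1·4·11 + 9·10·12 + 9·11·8 + 10·2·10 + 10·6·12 = 2836 ≡ 2.
  α_i^2 mod 13 = [3, 9, 4, 4, 10].
  S_2 = Σ v_i α_i^2 r_i = 1·3·11 + 9·9·12 + 9·4·8 + 10·4·10 + 10·10·12 = 2893 ≡ 7.
  S = (8, 2, 7) ≠ 0, so r is not a codeword (an error is present).
Step 3: locate the error. For a single error e at position i, S_ℓ = v_i·e·α_i^ℓ, so α_err = S_1/S_0.
  S_0^{−1} = 8^{−1} = 5 (mod 13), so α_err = 2·5 = 10 ≡ 10 = α_2. Error position i = 2.
  Consistency check: S_2/S_1 = 7·7 = 49 ≡ 10 = α_err ✓ (single-error assumption holds).
Step 4: error magnitude e = S_0/v_2 = S_0·∏_{j≠2}(α_2 − α_j) = 8·3 = 24 ≡ 11 (mod 13).
Step 5: correct position 2: c_2 = r_2 − e = 12 − 11 ≡ 1 (mod 13). Hence c = [11, 1, 8, 10, 12].
  Check: interpolating c through the α_i gives m(x) = 9 + 7·x (degree < 2) with m(α_i) = c_i for every i, so c is indeed a codeword.
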